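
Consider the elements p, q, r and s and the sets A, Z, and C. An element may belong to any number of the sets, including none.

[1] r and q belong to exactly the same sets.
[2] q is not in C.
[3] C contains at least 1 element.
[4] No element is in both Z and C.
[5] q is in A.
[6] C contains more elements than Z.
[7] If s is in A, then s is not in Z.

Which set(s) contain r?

r: A

From (2): q ∉ C.
From (5): q ∈ A.
(1): r matches q: r ∈ A.
(1): r matches q: r ∉ C.
Suppose r ∈ Z: no assignment then satisfies all the clues, so r ∉ Z.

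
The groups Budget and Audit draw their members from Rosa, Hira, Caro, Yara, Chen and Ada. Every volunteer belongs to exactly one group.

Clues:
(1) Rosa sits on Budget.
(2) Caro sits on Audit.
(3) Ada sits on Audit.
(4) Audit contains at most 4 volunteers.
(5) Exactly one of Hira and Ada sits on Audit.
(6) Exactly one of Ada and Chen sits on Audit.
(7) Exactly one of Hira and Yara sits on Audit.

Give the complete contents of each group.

From (1): Rosa ∈ Budget.
From (2): Caro ∈ Audit.
From (3): Ada ∈ Audit.
(5) (exactly one): Hira ∉ Audit.
(6) (exactly one): Chen ∉ Audit.
(7) (exactly one): Yara ∈ Audit.
Only one group left: Hira ∈ Budget.
Only one group left: Chen ∈ Budget.

Budget = {Chen, Hira, Rosa}; Audit = {Ada, Caro, Yara}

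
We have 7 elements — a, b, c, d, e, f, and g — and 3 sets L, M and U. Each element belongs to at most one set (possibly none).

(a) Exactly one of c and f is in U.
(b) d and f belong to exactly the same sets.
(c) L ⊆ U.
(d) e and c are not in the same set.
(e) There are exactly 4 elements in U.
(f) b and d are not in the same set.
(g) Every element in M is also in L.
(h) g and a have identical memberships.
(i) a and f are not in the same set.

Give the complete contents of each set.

L = {}; M = {}; U = {a, b, c, g}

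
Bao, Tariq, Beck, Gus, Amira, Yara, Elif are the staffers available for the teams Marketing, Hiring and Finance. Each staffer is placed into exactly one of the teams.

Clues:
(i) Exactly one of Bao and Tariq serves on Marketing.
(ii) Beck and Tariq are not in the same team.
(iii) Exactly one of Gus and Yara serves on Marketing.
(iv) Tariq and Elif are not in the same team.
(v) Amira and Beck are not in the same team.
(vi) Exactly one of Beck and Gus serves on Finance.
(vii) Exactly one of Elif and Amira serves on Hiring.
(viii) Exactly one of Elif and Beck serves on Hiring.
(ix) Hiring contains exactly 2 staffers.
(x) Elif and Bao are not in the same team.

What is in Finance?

Finance = {Bao, Beck}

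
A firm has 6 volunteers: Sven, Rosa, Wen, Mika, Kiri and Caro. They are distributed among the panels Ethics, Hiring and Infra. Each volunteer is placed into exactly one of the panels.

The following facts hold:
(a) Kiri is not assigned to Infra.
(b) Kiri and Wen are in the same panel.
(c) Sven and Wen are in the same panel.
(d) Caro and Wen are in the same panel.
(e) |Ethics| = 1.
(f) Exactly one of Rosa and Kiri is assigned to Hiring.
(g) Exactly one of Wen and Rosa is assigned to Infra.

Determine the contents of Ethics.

Ethics = {Mika}

From (a): Kiri ∉ Infra.
(b): Wen matches Kiri: Wen ∉ Infra.
(c): Sven matches Wen: Sven ∉ Infra.
(d): Caro matches Wen: Caro ∉ Infra.
(g) (exactly one): Rosa ∈ Infra.
(f) (exactly one): Kiri ∈ Hiring.
(b): Wen matches Kiri: Wen ∉ Ethics.
(b): Wen matches Kiri: Wen ∈ Hiring.
(c): Sven matches Wen: Sven ∉ Ethics.
(c): Sven matches Wen: Sven ∈ Hiring.
(d): Caro matches Wen: Caro ∉ Ethics.
(e): only 1 candidates remain for Ethics, so all are in.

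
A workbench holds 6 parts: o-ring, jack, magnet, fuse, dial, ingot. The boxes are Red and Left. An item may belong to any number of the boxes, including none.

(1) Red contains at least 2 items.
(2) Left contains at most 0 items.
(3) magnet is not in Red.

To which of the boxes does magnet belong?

From (3): magnet ∉ Red.
(2): Left already has 0, so the rest are out.

magnet: none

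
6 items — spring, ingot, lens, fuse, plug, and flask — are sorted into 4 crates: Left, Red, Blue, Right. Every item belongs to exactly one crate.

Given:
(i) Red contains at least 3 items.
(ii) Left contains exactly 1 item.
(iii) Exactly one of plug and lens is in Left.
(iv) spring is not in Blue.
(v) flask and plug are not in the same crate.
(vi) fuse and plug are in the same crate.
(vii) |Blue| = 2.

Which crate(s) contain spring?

spring: Red

From (iv): spring ∉ Blue.
Suppose spring ∈ Left: no assignment then satisfies all the clues, so spring ∉ Left.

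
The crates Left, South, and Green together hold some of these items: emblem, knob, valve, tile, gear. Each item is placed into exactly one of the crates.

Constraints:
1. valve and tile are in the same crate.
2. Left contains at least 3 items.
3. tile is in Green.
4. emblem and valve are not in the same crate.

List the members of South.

South = {}

From (3): tile ∈ Green.
(1): valve matches tile: valve ∉ Left.
(1): valve matches tile: valve ∉ South.
(1): valve matches tile: valve ∈ Green.
(2): only 3 candidates remain for Left, so all are in.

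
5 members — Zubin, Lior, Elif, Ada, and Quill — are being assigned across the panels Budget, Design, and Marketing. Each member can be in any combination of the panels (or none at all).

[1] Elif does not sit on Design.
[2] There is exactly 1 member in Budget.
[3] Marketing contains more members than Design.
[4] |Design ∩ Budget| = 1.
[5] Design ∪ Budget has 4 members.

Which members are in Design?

Design = {Ada, Lior, Quill, Zubin}

From (1): Elif ∉ Design.
Suppose Zubin ∉ Design: no assignment then satisfies all the clues, so Zubin ∈ Design.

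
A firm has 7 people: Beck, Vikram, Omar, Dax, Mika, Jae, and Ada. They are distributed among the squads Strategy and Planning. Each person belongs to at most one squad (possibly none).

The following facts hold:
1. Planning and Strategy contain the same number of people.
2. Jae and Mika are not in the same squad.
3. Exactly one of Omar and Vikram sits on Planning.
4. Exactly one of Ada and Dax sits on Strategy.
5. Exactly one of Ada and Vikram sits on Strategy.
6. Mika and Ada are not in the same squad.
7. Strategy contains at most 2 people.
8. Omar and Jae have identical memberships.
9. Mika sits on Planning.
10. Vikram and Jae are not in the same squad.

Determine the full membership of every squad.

From (9): Mika ∈ Planning.
(2): Jae ∉ Planning.
(6): Ada ∉ Planning.
(8): Omar matches Jae: Omar ∉ Planning.
(3) (exactly one): Vikram ∈ Planning.
(5) (exactly one): Ada ∈ Strategy.
(4) (exactly one): Dax ∉ Strategy.
Suppose Beck ∉ Strategy: no assignment then satisfies all the clues, so Beck ∈ Strategy.

Strategy = {Ada, Beck}; Planning = {Mika, Vikram}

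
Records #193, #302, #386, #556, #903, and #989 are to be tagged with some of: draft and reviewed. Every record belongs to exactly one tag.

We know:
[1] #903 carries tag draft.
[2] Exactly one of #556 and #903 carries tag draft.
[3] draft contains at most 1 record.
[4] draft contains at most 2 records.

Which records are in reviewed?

reviewed = {#193, #302, #386, #556, #989}

From (1): #903 ∈ draft.
(2) (exactly one): #556 ∉ draft.
(3): draft already has 1, so the rest are out.
Only one tag left: #193 ∈ reviewed.
Only one tag left: #302 ∈ reviewed.
Only one tag left: #386 ∈ reviewed.
Only one tag left: #556 ∈ reviewed.
Only one tag left: #989 ∈ reviewed.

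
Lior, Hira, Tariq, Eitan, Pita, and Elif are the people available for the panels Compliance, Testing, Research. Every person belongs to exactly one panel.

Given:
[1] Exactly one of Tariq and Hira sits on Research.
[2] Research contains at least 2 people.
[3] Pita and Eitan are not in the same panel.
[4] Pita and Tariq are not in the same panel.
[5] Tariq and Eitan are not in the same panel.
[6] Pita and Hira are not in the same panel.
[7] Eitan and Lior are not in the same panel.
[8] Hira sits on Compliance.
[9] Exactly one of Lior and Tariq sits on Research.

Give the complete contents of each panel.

Compliance = {Eitan, Hira}; Testing = {Lior, Pita}; Research = {Elif, Tariq}

From (8): Hira ∈ Compliance.
(1) (exactly one): Tariq ∈ Research.
(4): Pita ∉ Research.
(5): Eitan ∉ Research.
(6): Pita ∉ Compliance.
(9) (exactly one): Lior ∉ Research.
Only one panel left: Pita ∈ Testing.
(2): only 2 candidates remain for Research, so all are in.
(3): Eitan ∉ Testing.
Only one panel left: Eitan ∈ Compliance.
(7): Lior ∉ Compliance.
Only one panel left: Lior ∈ Testing.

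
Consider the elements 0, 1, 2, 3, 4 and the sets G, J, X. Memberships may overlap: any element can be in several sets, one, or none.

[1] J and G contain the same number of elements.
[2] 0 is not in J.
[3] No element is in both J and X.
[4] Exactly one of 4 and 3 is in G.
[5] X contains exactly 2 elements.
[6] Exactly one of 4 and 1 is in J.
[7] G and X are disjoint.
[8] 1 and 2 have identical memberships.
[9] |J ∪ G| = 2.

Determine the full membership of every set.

G = {3}; J = {4}; X = {1, 2}

From (2): 0 ∉ J.
Suppose 0 ∈ G: no assignment then satisfies all the clues, so 0 ∉ G.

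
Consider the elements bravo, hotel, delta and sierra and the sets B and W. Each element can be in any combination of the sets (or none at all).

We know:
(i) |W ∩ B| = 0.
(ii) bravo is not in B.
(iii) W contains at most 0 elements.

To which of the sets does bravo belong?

From (ii): bravo ∉ B.
(iii): W already has 0, so the rest are out.

bravo: none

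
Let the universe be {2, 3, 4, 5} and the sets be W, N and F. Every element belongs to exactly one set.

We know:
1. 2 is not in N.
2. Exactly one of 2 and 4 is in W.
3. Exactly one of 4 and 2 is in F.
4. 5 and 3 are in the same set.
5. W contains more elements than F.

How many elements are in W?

3

From (1): 2 ∉ N.
Suppose 3 ∉ W: no assignment then satisfies all the clues, so 3 ∈ W.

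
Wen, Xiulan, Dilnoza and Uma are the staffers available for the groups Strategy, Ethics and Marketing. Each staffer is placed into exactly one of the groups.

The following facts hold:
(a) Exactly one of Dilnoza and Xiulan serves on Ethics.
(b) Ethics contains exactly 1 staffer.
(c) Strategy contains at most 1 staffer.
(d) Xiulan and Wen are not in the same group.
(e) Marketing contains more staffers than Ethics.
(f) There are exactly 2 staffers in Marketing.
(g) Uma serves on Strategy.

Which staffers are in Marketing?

From (g): Uma ∈ Strategy.
(c): Strategy already has 1, so the rest are out.
Suppose Wen ∉ Marketing: no assignment then satisfies all the clues, so Wen ∈ Marketing.

Marketing = {Dilnoza, Wen}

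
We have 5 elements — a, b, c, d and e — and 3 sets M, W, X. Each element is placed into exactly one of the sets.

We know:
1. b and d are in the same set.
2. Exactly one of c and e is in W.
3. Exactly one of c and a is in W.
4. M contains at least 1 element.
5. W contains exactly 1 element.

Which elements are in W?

W = {c}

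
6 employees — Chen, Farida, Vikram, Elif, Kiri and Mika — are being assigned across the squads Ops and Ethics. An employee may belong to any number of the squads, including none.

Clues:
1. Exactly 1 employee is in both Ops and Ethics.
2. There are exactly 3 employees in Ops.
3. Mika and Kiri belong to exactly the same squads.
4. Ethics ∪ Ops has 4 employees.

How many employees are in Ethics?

2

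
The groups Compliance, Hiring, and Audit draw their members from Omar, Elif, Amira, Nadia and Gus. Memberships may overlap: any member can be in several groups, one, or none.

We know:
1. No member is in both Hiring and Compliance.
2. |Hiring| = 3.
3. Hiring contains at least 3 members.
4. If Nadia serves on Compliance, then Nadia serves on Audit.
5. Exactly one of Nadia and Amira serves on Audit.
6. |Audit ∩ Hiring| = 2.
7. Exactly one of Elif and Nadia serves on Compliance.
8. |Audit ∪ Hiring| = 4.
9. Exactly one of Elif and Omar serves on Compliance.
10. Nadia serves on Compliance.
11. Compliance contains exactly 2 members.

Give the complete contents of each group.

Compliance = {Nadia, Omar}; Hiring = {Amira, Elif, Gus}; Audit = {Elif, Gus, Nadia}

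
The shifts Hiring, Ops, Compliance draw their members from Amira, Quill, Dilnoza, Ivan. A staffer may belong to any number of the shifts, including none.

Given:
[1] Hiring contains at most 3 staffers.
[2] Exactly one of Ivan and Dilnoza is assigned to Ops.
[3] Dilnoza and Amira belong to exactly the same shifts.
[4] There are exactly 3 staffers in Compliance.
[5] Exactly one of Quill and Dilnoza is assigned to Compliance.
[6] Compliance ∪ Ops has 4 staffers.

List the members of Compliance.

Compliance = {Amira, Dilnoza, Ivan}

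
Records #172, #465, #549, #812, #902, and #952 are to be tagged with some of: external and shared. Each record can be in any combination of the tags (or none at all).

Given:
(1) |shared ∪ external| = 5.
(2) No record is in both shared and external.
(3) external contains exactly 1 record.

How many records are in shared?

4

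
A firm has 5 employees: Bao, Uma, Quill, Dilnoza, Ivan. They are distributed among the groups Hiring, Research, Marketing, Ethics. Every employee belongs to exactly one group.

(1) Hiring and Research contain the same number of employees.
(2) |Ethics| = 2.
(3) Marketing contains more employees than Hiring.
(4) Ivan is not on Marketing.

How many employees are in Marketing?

3

From (4): Ivan ∉ Marketing.
Suppose Bao ∈ Hiring: no assignment then satisfies all the clues, so Bao ∉ Hiring.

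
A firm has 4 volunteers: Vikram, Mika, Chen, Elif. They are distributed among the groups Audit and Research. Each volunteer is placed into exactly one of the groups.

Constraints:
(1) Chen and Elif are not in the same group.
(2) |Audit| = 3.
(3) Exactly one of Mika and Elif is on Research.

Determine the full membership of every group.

Audit = {Chen, Mika, Vikram}; Research = {Elif}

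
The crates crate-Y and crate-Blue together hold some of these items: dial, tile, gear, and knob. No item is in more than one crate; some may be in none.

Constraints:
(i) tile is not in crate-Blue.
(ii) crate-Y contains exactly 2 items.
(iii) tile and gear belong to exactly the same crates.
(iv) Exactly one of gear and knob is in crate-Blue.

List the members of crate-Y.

crate-Y = {gear, tile}

From (i): tile ∉ crate-Blue.
(iii): gear matches tile: gear ∉ crate-Blue.
(iv) (exactly one): knob ∈ crate-Blue.
Suppose dial ∈ crate-Y: no assignment then satisfies all the clues, so dial ∉ crate-Y.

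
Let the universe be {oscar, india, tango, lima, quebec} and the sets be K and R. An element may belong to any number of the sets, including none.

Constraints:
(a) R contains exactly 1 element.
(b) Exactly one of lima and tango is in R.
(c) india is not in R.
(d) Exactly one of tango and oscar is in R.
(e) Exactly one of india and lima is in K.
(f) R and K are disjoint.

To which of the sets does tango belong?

tango: R

From (c): india ∉ R.
Suppose tango ∈ K: no assignment then satisfies all the clues, so tango ∉ K.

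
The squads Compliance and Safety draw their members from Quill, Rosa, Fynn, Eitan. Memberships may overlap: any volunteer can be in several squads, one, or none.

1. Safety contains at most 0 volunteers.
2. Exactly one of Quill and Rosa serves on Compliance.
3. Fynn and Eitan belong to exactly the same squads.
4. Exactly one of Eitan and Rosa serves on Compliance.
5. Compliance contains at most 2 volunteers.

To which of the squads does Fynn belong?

Fynn: none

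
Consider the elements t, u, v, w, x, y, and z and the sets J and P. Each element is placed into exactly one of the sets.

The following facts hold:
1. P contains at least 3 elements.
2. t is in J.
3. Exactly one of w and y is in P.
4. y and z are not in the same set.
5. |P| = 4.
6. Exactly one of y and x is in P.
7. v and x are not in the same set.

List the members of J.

J = {t, v, y}

From (2): t ∈ J.
Suppose u ∈ J: no assignment then satisfies all the clues, so u ∉ J.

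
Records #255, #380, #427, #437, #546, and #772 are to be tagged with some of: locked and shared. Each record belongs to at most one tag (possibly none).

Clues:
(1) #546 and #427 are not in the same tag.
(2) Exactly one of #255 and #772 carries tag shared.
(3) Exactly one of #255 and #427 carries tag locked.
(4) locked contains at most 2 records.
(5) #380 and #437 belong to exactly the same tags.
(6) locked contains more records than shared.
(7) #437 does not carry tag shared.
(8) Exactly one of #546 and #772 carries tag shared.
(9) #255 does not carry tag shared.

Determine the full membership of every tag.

locked = {#255, #546}; shared = {#772}

From (7): #437 ∉ shared.
From (9): #255 ∉ shared.
(2) (exactly one): #772 ∈ shared.
(5): #380 matches #437: #380 ∉ shared.
(8) (exactly one): #546 ∉ shared.
Suppose #255 ∉ locked: no assignment then satisfies all the clues, so #255 ∈ locked.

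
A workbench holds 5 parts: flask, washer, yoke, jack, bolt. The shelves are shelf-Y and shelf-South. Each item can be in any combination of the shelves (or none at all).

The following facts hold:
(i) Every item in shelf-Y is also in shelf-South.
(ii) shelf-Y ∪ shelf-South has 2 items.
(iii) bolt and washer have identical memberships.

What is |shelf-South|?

2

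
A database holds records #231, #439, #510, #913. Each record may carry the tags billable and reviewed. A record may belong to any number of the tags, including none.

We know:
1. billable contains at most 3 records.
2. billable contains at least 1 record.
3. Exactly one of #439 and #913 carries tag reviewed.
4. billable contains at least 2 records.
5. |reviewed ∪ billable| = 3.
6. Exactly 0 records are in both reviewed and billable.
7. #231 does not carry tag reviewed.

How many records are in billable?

2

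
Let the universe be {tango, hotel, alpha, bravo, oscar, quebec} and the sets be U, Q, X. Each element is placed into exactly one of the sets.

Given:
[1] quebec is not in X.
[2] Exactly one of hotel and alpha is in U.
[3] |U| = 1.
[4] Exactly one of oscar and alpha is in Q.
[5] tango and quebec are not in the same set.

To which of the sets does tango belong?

tango: X

From (1): quebec ∉ X.
Suppose tango ∈ U: no assignment then satisfies all the clues, so tango ∉ U.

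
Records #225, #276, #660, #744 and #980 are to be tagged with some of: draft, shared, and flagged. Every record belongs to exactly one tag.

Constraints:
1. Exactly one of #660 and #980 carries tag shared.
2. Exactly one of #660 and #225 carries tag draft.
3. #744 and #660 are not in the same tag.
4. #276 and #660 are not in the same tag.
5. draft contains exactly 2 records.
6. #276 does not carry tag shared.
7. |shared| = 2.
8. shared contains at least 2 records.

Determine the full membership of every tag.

draft = {#225, #276}; shared = {#744, #980}; flagged = {#660}

From (6): #276 ∉ shared.
Suppose #225 ∉ draft: no assignment then satisfies all the clues, so #225 ∈ draft.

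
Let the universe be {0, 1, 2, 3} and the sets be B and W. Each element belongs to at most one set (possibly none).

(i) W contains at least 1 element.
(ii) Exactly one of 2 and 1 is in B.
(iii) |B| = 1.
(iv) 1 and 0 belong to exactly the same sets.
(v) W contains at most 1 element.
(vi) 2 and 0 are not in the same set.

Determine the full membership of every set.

B = {2}; W = {3}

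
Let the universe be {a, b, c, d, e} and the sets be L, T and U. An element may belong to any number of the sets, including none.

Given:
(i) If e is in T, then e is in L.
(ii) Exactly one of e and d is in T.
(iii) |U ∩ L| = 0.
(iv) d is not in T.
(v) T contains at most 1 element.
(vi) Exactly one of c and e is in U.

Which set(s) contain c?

c: U

From (iv): d ∉ T.
(ii) (exactly one): e ∈ T.
(v): T already has 1, so the rest are out.
(i): e ∈ L.
Suppose c ∈ L: no assignment then satisfies all the clues, so c ∉ L.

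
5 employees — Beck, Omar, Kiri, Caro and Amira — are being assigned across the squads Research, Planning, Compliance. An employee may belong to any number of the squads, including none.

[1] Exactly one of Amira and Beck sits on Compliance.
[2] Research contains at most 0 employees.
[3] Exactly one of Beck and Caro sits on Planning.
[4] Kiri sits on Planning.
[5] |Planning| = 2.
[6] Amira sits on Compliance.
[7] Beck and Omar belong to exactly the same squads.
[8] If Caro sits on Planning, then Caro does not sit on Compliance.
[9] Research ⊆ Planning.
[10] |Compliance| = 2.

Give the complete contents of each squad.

Research = {}; Planning = {Caro, Kiri}; Compliance = {Amira, Kiri}

From (4): Kiri ∈ Planning.
From (6): Amira ∈ Compliance.
(1) (exactly one): Beck ∉ Compliance.
(2): Research already has 0, so the rest are out.
(7): Omar matches Beck: Omar ∉ Compliance.
Suppose Beck ∈ Planning: no assignment then satisfies all the clues, so Beck ∉ Planning.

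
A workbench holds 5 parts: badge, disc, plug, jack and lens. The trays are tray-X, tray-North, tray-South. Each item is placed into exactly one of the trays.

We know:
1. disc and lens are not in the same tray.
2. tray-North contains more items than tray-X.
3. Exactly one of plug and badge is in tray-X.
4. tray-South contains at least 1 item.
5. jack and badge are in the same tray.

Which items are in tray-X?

tray-X = {plug}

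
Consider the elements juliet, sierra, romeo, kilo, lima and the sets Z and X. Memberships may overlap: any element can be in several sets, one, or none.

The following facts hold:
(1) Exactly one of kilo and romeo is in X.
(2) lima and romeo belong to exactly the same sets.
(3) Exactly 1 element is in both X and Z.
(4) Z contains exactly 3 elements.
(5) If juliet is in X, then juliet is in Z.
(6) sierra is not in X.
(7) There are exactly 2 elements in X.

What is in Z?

Z = {juliet, lima, romeo}

From (6): sierra ∉ X.
Suppose juliet ∉ Z: no assignment then satisfies all the clues, so juliet ∈ Z.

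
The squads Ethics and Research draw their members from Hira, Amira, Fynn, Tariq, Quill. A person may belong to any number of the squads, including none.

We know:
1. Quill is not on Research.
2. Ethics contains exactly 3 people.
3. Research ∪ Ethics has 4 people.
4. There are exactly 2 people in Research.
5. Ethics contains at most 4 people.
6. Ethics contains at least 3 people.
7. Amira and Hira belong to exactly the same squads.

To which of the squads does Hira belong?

Hira: Ethics

From (1): Quill ∉ Research.
Suppose Hira ∉ Ethics: no assignment then satisfies all the clues, so Hira ∈ Ethics.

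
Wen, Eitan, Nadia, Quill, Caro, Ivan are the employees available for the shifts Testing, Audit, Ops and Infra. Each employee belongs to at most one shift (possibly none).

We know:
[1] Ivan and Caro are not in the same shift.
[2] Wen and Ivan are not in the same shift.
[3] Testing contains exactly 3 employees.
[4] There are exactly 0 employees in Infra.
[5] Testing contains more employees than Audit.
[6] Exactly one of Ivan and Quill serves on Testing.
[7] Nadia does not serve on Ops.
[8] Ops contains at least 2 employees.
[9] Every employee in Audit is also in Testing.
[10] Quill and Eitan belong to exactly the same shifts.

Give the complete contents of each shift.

Testing = {Eitan, Nadia, Quill}; Audit = {}; Ops = {Caro, Wen}; Infra = {}

From (7): Nadia ∉ Ops.
(4): Infra already has 0, so the rest are out.
Suppose Wen ∈ Testing: no assignment then satisfies all the clues, so Wen ∉ Testing.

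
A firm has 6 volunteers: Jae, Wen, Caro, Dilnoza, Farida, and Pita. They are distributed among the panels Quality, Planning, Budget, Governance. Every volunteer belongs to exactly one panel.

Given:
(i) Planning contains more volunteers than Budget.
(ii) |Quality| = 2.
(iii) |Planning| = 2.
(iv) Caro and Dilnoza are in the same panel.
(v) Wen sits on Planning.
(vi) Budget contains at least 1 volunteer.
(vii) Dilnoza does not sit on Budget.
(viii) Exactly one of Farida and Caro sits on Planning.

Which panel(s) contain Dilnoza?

Dilnoza: Quality

From (v): Wen ∈ Planning.
From (vii): Dilnoza ∉ Budget.
(iv): Caro matches Dilnoza: Caro ∉ Budget.
Suppose Dilnoza ∉ Quality: no assignment then satisfies all the clues, so Dilnoza ∈ Quality.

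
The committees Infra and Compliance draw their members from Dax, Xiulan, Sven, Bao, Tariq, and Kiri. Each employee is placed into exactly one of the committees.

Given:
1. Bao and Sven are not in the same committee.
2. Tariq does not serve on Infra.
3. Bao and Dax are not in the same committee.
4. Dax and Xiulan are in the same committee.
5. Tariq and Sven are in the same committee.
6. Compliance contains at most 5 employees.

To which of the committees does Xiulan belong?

From (2): Tariq ∉ Infra.
(5): Sven matches Tariq: Sven ∉ Infra.
Only one committee left: Sven ∈ Compliance.
Only one committee left: Tariq ∈ Compliance.
(1): Bao ∉ Compliance.
Only one committee left: Bao ∈ Infra.
(3): Dax ∉ Infra.
(4): Xiulan matches Dax: Xiulan ∉ Infra.
Only one committee left: Dax ∈ Compliance.
Only one committee left: Xiulan ∈ Compliance.

Xiulan: Compliance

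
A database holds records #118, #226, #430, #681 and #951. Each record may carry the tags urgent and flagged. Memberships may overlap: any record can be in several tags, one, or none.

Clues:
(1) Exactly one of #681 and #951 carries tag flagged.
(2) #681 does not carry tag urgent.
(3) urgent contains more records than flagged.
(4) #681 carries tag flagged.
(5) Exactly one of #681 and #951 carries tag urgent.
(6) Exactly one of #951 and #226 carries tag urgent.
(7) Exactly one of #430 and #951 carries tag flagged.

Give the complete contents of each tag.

urgent = {#118, #430, #951}; flagged = {#430, #681}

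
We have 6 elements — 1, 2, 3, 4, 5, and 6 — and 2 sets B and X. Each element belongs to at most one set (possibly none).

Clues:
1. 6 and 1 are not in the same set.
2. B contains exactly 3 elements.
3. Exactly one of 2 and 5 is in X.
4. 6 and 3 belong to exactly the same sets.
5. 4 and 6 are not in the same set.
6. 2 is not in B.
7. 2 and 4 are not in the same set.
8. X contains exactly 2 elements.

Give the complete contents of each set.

From (6): 2 ∉ B.
Suppose 1 ∈ B: no assignment then satisfies all the clues, so 1 ∉ B.

B = {3, 5, 6}; X = {1, 2}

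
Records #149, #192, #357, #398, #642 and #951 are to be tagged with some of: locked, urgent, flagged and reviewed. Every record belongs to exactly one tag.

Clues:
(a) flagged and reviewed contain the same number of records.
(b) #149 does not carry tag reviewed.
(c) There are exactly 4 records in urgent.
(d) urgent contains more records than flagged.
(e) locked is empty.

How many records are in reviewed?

1

From (b): #149 ∉ reviewed.
(e): locked already has 0, so the rest are out.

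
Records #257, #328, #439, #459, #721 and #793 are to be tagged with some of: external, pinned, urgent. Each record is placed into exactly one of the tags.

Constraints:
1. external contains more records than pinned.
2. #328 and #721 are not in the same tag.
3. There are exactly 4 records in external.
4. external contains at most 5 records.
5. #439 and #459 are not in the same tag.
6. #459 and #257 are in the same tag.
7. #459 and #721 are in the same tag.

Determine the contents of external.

external = {#257, #459, #721, #793}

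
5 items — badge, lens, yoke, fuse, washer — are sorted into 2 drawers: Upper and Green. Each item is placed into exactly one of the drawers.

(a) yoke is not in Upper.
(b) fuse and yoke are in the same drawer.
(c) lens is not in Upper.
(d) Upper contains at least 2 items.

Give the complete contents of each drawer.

From (a): yoke ∉ Upper.
From (c): lens ∉ Upper.
(b): fuse matches yoke: fuse ∉ Upper.
(d): only 2 candidates remain for Upper, so all are in.
Only one drawer left: lens ∈ Green.
Only one drawer left: yoke ∈ Green.
Only one drawer left: fuse ∈ Green.

Upper = {badge, washer}; Green = {fuse, lens, yoke}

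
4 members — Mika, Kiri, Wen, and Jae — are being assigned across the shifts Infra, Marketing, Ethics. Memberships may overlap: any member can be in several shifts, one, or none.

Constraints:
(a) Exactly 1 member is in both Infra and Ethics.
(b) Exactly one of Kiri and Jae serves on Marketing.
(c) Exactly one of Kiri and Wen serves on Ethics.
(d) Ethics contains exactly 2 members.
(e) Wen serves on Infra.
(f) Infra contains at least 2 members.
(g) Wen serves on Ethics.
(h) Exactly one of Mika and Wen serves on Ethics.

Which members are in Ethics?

From (e): Wen ∈ Infra.
From (g): Wen ∈ Ethics.
(c) (exactly one): Kiri ∉ Ethics.
(h) (exactly one): Mika ∉ Ethics.
(d): only 2 candidates remain for Ethics, so all are in.

Ethics = {Jae, Wen}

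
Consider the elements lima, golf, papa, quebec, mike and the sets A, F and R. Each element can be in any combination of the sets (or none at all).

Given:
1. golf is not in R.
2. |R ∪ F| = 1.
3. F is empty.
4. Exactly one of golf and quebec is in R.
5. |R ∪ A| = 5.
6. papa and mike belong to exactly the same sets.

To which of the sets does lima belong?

From (1): golf ∉ R.
(3): F already has 0, so the rest are out.
(4) (exactly one): quebec ∈ R.
Suppose lima ∉ A: no assignment then satisfies all the clues, so lima ∈ A.

lima: A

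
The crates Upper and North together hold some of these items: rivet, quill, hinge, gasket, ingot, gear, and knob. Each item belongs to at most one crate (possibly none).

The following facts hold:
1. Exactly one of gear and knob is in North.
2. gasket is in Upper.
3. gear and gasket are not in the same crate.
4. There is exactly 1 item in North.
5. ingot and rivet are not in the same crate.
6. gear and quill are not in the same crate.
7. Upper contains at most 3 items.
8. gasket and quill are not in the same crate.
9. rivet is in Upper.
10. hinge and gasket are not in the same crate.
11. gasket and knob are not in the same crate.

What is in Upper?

From (2): gasket ∈ Upper.
From (9): rivet ∈ Upper.
(3): gear ∉ Upper.
(5): ingot ∉ Upper.
(8): quill ∉ Upper.
(10): hinge ∉ Upper.
(11): knob ∉ Upper.

Upper = {gasket, rivet}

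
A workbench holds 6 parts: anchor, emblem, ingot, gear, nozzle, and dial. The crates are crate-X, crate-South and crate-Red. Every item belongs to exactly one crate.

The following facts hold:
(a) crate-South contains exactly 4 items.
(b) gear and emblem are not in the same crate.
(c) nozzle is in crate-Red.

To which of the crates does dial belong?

From (c): nozzle ∈ crate-Red.
Suppose dial ∈ crate-X: no assignment then satisfies all the clues, so dial ∉ crate-X.

dial: crate-South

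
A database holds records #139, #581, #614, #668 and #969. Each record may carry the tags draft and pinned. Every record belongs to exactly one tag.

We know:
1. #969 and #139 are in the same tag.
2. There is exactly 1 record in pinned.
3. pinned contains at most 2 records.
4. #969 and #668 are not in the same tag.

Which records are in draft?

draft = {#139, #581, #614, #969}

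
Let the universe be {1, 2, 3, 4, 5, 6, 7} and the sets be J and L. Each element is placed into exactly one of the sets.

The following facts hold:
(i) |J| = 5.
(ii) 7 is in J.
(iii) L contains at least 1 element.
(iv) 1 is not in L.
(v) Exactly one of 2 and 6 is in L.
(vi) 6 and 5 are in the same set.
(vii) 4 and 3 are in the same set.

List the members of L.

From (ii): 7 ∈ J.
From (iv): 1 ∉ L.
Only one set left: 1 ∈ J.
Suppose 2 ∈ L: no assignment then satisfies all the clues, so 2 ∉ L.

L = {5, 6}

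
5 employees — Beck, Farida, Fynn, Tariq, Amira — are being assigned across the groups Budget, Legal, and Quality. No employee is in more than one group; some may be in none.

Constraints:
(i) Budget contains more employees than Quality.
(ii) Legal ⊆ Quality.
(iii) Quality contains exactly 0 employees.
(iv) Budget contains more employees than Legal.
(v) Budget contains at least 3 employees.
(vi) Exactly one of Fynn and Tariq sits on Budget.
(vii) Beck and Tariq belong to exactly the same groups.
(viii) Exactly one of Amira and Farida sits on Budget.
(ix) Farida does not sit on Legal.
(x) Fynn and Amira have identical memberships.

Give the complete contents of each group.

Budget = {Beck, Farida, Tariq}; Legal = {}; Quality = {}

From (ix): Farida ∉ Legal.
(iii): Quality already has 0, so the rest are out.
(ii) contrapositive: Beck ∉ Legal.
(ii) contrapositive: Fynn ∉ Legal.
(ii) contrapositive: Tariq ∉ Legal.
(ii) contrapositive: Amira ∉ Legal.
Suppose Beck ∉ Budget: no assignment then satisfies all the clues, so Beck ∈ Budget.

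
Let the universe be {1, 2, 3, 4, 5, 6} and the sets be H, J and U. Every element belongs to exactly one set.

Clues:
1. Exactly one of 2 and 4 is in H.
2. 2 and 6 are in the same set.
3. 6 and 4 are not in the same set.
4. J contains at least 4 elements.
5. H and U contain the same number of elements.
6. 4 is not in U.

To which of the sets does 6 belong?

6: J

From (6): 4 ∉ U.
Suppose 6 ∈ H: no assignment then satisfies all the clues, so 6 ∉ H.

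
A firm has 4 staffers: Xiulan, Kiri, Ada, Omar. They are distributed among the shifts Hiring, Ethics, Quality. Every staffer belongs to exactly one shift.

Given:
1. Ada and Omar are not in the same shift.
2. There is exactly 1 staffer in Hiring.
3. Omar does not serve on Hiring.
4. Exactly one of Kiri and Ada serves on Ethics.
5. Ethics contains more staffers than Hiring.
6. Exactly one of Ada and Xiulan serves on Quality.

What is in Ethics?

Ethics = {Kiri, Omar}

From (3): Omar ∉ Hiring.
Suppose Xiulan ∈ Ethics: no assignment then satisfies all the clues, so Xiulan ∉ Ethics.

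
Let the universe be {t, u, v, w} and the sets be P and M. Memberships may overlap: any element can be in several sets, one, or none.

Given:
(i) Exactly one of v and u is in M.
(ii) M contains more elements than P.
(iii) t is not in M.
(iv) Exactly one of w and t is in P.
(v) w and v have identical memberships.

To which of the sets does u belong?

u: none

From (iii): t ∉ M.
Suppose u ∈ P: no assignment then satisfies all the clues, so u ∉ P.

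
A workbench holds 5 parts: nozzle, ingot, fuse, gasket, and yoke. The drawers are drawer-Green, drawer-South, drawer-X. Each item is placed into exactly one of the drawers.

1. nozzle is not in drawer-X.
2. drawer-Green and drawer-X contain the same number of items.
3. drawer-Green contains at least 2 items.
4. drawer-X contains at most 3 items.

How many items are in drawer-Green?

2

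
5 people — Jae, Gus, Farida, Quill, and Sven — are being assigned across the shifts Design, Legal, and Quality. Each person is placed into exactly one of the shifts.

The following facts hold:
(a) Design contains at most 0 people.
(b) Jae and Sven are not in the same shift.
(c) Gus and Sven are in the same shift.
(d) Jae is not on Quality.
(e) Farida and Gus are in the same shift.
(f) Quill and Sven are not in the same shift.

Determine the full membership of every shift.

From (d): Jae ∉ Quality.
(a): Design already has 0, so the rest are out.
Only one shift left: Jae ∈ Legal.
(b): Sven ∉ Legal.
(c): Gus matches Sven: Gus ∉ Legal.
(e): Farida matches Gus: Farida ∉ Legal.
Only one shift left: Gus ∈ Quality.
Only one shift left: Farida ∈ Quality.
Only one shift left: Sven ∈ Quality.
(f): Quill ∉ Quality.
Only one shift left: Quill ∈ Legal.

Design = {}; Legal = {Jae, Quill}; Quality = {Farida, Gus, Sven}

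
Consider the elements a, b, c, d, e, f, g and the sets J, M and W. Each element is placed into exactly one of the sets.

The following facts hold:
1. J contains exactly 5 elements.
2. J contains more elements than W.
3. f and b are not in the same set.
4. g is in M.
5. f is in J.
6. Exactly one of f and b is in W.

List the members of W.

From (4): g ∈ M.
From (5): f ∈ J.
(3): b ∉ J.
(6) (exactly one): b ∈ W.
(1): only 5 candidates remain for J, so all are in.

W = {b}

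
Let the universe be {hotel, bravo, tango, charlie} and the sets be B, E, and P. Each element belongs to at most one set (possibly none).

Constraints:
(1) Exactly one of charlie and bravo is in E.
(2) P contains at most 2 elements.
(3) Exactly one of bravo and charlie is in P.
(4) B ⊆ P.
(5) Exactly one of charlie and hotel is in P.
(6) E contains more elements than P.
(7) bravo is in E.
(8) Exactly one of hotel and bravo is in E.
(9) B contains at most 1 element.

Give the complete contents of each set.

B = {}; E = {bravo, tango}; P = {charlie}

From (7): bravo ∈ E.
(1) (exactly one): charlie ∉ E.
(3) (exactly one): charlie ∈ P.
(5) (exactly one): hotel ∉ P.
(8) (exactly one): hotel ∉ E.
(4) contrapositive: hotel ∉ B.
Suppose tango ∈ B: no assignment then satisfies all the clues, so tango ∉ B.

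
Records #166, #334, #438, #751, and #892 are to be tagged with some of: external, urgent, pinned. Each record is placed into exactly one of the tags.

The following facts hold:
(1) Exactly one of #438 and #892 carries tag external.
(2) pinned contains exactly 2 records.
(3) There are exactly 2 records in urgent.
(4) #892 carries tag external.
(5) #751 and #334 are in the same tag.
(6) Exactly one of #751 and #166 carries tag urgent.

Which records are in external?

external = {#892}

From (4): #892 ∈ external.
(1) (exactly one): #438 ∉ external.
Suppose #166 ∈ external: no assignment then satisfies all the clues, so #166 ∉ external.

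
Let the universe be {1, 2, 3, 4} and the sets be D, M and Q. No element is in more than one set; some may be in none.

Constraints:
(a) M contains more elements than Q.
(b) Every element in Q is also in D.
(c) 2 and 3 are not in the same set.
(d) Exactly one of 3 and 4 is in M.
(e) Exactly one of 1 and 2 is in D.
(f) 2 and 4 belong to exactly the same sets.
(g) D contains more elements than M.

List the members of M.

M = {3}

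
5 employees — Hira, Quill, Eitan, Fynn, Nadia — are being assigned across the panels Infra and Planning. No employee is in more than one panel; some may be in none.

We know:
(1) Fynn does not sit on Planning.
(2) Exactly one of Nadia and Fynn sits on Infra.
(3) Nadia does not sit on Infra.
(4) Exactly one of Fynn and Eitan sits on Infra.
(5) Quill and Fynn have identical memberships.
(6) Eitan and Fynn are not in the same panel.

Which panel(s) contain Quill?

Quill: Infra

From (1): Fynn ∉ Planning.
From (3): Nadia ∉ Infra.
(2) (exactly one): Fynn ∈ Infra.
(4) (exactly one): Eitan ∉ Infra.
(5): Quill matches Fynn: Quill ∈ Infra.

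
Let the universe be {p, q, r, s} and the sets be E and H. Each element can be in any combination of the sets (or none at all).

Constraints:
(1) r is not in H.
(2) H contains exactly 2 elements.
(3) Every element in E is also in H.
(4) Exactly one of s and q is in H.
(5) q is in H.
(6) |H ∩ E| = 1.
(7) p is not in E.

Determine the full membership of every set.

From (1): r ∉ H.
From (5): q ∈ H.
From (7): p ∉ E.
(3) contrapositive: r ∉ E.
(4) (exactly one): s ∉ H.
(2): only 2 candidates remain for H, so all are in.
(3) contrapositive: s ∉ E.
Suppose q ∉ E: no assignment then satisfies all the clues, so q ∈ E.

E = {q}; H = {p, q}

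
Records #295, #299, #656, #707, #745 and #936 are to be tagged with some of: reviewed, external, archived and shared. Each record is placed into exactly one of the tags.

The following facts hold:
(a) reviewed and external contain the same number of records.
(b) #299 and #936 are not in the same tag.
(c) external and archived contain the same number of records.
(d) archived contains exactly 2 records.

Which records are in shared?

shared = {}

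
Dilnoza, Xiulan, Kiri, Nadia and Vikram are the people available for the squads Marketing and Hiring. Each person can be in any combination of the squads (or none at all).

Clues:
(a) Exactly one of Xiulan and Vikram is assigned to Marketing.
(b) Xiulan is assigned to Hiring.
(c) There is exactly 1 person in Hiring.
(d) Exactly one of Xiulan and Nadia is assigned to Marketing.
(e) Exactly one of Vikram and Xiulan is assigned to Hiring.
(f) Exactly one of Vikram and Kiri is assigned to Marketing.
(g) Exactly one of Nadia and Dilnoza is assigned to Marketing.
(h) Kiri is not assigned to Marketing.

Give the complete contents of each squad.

Marketing = {Nadia, Vikram}; Hiring = {Xiulan}

From (b): Xiulan ∈ Hiring.
From (h): Kiri ∉ Marketing.
(c): Hiring already has 1, so the rest are out.
(f) (exactly one): Vikram ∈ Marketing.
(a) (exactly one): Xiulan ∉ Marketing.
(d) (exactly one): Nadia ∈ Marketing.
(g) (exactly one): Dilnoza ∉ Marketing.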